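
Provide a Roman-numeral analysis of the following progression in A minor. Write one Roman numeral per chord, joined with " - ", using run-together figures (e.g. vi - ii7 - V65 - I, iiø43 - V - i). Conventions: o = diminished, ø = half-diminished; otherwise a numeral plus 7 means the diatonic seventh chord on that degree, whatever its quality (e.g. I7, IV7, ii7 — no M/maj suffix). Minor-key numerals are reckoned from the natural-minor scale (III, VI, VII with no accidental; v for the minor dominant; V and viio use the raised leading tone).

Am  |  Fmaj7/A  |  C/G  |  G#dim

Am: root A is the tonic; minor triad there is i.
Fmaj7/A has root F, degree 6 in A minor, so VI65.
C/G has root C, degree 3 in A minor, so III64.
G#dim: diminished triad on G# = scale degree 7 → viio.

i - VI65 - III64 - viio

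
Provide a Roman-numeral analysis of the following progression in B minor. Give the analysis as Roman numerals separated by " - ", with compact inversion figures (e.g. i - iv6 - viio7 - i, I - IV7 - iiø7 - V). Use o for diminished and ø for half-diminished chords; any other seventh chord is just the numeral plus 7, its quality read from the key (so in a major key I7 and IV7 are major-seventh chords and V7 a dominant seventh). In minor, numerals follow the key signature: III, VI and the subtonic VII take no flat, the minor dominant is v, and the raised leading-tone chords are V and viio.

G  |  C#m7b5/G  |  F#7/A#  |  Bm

G: root G is the submediant; major triad there is VI.
C#m7b5/G has root C#, degree 2 in B minor, so iiø43.
F#7/A#: dominant seventh chord on F# = scale degree 5 → V65.
Bm: root B is the tonic; minor triad there is i.

VI - iiø43 - V65 - i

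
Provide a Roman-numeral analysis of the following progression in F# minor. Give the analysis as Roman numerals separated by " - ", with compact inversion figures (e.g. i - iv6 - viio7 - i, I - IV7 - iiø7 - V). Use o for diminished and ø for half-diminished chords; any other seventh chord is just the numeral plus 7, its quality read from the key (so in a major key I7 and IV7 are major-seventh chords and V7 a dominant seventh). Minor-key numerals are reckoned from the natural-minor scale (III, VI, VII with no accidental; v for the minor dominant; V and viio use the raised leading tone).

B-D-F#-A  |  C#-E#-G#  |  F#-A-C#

iv7 - V - i

B-D-F#-A has root B, degree 4 in F# minor, so iv7.
C#-E#-G#: root C# is the dominant; major triad there is V.
F#-A-C#: minor triad on F# = scale degree 1 → i.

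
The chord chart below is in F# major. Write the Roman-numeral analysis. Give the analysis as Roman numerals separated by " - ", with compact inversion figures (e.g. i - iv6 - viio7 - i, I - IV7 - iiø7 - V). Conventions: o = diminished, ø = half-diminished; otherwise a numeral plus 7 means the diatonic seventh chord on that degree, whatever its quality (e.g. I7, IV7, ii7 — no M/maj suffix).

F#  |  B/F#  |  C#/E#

F# has root F#, degree 1 in F# major, so I.
B/F# has root B, degree 4 in F# major, so IV64.
C#/E#: major triad on C# = scale degree 5 → V6.

I - IV64 - V6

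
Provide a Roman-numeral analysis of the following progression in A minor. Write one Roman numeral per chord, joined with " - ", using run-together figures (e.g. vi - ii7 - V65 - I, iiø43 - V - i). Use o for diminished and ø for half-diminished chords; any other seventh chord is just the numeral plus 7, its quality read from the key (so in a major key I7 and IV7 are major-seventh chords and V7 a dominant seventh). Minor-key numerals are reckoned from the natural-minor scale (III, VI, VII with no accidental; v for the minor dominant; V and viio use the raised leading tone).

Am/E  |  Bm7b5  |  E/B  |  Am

i64 - iiø7 - V64 - i

Am/E has root A, degree 1 in A minor, so i64.
Bm7b5: half-diminished seventh chord on B = scale degree 2 → iiø7.
E/B has root E, degree 5 in A minor, so V64.
Am: minor triad on A = scale degree 1 → i.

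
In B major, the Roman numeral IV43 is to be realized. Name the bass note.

B

IV in B major has root E; the chord is E-G#-B-D#.
The figure 43 means second inversion — the fifth is in the bass.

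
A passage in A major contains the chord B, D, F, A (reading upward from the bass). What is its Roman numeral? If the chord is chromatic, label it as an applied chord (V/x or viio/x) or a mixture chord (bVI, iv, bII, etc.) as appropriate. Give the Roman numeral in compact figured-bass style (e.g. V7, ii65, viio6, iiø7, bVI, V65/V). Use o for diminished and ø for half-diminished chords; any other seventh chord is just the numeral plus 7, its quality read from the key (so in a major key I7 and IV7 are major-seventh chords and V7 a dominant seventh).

The pitches B-D-F-A form a half-diminished seventh chord rooted on B.
B is the second degree of A major. This is the half-diminished supertonic seventh, borrowed from the parallel minor.

iiø7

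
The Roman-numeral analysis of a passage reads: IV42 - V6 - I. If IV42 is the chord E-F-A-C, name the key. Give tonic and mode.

The chord Fmaj7/E is a major seventh chord rooted on F; its label is IV42.
Counting down 3 scale steps from F places the tonic on C; a major seventh chord on degree 4 is diatonic only in major.

C major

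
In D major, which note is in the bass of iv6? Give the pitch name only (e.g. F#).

Bb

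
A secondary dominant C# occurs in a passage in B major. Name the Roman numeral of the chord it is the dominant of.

V

The chord is a major triad on C#.
A dominant resolves down a perfect fifth: C# → F#. In B major, F# is scale degree 5, i.e. V.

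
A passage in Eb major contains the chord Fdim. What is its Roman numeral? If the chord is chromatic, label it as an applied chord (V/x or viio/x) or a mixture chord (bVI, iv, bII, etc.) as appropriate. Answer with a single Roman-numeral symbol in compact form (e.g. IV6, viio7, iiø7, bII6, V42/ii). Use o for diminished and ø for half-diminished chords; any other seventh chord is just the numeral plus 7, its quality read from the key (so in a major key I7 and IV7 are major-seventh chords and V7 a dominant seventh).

iio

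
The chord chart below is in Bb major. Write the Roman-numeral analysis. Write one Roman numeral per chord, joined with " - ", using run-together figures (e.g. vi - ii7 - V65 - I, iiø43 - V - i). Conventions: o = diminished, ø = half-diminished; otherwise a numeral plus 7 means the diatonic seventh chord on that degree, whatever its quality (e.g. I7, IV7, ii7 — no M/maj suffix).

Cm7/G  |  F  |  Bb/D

ii43 - V - I6

Cm7/G has root C, degree 2 in Bb major, so ii43.
F has root F, degree 5 in Bb major, so V.
Bb/D: major triad on Bb = scale degree 1 → I6.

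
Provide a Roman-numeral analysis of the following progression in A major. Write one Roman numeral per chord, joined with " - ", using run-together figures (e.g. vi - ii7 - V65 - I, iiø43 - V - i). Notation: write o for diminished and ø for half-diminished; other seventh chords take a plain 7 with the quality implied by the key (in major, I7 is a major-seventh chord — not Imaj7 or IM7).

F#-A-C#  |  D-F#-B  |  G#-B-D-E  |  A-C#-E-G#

vi - ii6 - V65 - I7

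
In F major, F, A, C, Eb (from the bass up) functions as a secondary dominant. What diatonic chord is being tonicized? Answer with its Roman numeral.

IV

The chord is a dominant seventh chord on F.
A dominant resolves down a perfect fifth: F → Bb. In F major, Bb is scale degree 4, i.e. IV.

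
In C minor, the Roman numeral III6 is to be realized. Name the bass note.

III in C minor has root Eb; the chord is Eb-G-Bb.
The figure 6 means first inversion — the third is in the bass.

G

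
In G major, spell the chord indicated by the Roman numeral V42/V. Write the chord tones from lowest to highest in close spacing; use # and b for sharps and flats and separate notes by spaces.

G A C# E

V42/V is a secondary dominant — the dominant seventh of V. V in G major is D, so the applied chord's root is A, a perfect fifth above.
Building a dominant seventh chord on A gives A-C#-E-G.
The figured bass 42 indicates third inversion, placing the seventh (G) in the bass: G-A-C#-E.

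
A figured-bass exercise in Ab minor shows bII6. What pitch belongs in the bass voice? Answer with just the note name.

Db

bII in Ab minor has root Bbb; the chord is Bbb-Db-Fb.
The figure 6 means first inversion — the third is in the bass.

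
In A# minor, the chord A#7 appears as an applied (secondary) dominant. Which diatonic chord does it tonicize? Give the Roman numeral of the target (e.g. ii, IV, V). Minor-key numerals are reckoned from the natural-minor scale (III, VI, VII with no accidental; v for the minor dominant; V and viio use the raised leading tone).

iv

The chord is a dominant seventh chord on A#.
A dominant resolves down a perfect fifth: A# → D#. In A# minor, D# is scale degree 4, i.e. iv.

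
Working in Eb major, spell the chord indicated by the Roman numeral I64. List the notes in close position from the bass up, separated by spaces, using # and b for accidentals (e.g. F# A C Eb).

Bb Eb G

In Eb major, the first degree is Eb, and the diatonic chord built there is a major triad.
Stacking thirds from Eb gives Eb-G-Bb.
With the 64 figure the chord is in second inversion; from the bass Bb upward in close position it reads Bb-Eb-G.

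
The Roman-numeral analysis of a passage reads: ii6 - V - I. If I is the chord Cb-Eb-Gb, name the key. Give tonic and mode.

Cb major

The anchor chord is a major triad on Cb, labeled I.
If Cb is scale degree 1 and the mode makes that degree carry a major triad, the tonic is Cb and the mode is major.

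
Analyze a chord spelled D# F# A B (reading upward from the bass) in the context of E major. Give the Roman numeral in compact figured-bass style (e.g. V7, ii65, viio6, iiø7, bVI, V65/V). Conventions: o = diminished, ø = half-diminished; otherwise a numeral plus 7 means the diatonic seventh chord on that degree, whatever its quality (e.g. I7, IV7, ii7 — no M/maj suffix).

Stacked in thirds the chord is B-D#-F#-A: a dominant seventh chord on B.
B is scale degree 5 in E major, and a dominant seventh chord on that degree is written V7.
With D# in the bass the chord is in first inversion, so the figured bass is 65.

V65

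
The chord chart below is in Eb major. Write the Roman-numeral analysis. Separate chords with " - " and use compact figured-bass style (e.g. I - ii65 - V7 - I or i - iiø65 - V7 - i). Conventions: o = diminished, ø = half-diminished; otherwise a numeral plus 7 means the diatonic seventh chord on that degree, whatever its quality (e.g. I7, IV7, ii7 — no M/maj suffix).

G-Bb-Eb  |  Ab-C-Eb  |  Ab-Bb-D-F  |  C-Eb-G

G-Bb-Eb has root Eb, degree 1 in Eb major, so I6.
Ab-C-Eb: major triad on Ab = scale degree 4 → IV.
Ab-Bb-D-F has root Bb, degree 5 in Eb major, so V42.
C-Eb-G has root C, degree 6 in Eb major, so vi.

I6 - IV - V42 - vi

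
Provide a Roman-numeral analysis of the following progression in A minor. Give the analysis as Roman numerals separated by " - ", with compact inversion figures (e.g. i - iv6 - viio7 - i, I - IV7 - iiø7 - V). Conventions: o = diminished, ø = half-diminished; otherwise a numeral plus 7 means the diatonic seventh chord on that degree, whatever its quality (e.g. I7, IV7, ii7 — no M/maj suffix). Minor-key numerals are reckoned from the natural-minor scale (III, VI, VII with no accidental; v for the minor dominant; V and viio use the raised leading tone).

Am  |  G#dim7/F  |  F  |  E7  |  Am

Am: minor triad on A = scale degree 1 → i.
G#dim7/F: fully diminished seventh chord on G# = scale degree 7 → viio42.
F has root F, degree 6 in A minor, so VI.
E7 has root E, degree 5 in A minor, so V7.
Am has root A, degree 1 in A minor, so i.

i - viio42 - VI - V7 - i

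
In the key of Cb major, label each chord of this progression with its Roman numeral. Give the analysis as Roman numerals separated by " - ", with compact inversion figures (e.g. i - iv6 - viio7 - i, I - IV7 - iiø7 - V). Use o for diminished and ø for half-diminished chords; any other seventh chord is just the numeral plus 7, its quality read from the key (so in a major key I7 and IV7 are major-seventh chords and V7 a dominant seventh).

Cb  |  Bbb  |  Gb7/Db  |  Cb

I - bVII - V43 - I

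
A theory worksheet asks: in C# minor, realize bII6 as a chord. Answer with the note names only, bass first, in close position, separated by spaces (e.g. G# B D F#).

F# A D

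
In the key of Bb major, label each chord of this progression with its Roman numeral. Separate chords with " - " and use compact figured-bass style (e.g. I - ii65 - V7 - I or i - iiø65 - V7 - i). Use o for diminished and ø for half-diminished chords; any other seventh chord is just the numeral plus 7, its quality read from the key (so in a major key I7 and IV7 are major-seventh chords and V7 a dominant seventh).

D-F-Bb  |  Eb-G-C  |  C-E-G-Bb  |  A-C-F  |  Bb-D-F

D-F-Bb has root Bb, degree 1 in Bb major, so I6.
Eb-G-C: root C is the supertonic; minor triad there is ii6.
C-E-G-Bb: chromatic; C is V of V, so V7/V.
A-C-F: major triad on F = scale degree 5 → V6.
Bb-D-F has root Bb, degree 1 in Bb major, so I.

I6 - ii6 - V7/V - V6 - I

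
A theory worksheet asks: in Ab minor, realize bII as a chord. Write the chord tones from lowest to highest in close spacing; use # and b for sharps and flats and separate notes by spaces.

Scale degree 2 in Ab minor is Bb; lowering it a half step gives Bbb. bII is the Neapolitan chord — a major triad on the lowered second degree.
So the chord is Bbb-Db-Fb.

Bbb Db Fb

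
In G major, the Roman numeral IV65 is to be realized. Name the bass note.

E

IV in G major has root C; the chord is C-E-G-B.
The figure 65 means first inversion — the third is in the bass.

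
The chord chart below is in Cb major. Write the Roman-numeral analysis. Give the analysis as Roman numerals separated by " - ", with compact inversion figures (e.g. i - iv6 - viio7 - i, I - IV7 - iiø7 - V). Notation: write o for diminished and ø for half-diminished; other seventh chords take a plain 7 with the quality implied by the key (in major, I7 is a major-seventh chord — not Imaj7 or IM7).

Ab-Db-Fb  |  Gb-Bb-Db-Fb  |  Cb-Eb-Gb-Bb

ii64 - V7 - I7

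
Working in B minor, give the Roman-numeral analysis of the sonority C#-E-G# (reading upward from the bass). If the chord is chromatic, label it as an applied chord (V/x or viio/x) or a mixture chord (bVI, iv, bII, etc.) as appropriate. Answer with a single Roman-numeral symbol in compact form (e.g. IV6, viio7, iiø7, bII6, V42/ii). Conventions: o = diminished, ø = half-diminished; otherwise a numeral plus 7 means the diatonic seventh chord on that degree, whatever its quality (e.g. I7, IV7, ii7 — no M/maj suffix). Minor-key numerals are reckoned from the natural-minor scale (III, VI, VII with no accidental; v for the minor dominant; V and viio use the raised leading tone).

The pitches C#-E-G# form a minor triad rooted on C#.
C# is the second degree of B minor. This is the minor supertonic, borrowed from the parallel major (the Dorian ii).

ii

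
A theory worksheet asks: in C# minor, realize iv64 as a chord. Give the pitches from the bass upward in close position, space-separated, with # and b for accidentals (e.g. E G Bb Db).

C# F# A

In C# minor, the subdominant is F#, and the diatonic chord built there is a minor triad.
That chord is spelled F#-A-C#.
The figured bass 64 indicates second inversion, placing the fifth (C#) in the bass: C#-F#-A.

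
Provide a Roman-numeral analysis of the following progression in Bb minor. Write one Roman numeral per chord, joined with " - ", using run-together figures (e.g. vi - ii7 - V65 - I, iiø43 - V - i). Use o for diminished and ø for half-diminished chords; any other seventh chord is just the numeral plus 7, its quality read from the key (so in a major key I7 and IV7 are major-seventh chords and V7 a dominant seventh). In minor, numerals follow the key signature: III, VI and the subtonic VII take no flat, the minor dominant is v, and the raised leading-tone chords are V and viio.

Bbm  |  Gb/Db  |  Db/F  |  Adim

Bbm: root Bb is the tonic; minor triad there is i.
Gb/Db has root Gb, degree 6 in Bb minor, so VI64.
Db/F has root Db, degree 3 in Bb minor, so III6.
Adim has root A, degree 7 in Bb minor, so viio.

i - VI64 - III6 - viio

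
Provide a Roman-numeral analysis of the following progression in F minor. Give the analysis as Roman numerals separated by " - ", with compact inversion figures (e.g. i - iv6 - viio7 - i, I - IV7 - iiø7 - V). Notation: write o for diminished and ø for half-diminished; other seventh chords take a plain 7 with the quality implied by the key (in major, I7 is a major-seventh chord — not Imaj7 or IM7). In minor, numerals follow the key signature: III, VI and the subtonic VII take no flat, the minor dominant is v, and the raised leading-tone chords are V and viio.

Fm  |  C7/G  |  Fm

Fm has root F, degree 1 in F minor, so i.
C7/G: root C is the dominant; dominant seventh chord there is V43.
Fm has root F, degree 1 in F minor, so i.

i - V43 - i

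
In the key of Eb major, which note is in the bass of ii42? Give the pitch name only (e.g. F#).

ii in Eb major has root F; the chord is F-Ab-C-Eb.
The figure 42 means third inversion — the seventh is in the bass.

Eb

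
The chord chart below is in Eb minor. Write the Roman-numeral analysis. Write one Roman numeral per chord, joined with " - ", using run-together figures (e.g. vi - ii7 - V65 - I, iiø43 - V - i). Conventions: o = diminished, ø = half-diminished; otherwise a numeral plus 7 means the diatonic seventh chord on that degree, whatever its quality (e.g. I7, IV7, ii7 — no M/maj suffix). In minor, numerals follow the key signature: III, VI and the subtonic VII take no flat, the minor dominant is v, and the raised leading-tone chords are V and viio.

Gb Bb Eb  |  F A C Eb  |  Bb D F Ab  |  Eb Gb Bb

i6 - V7/V - V7 - i

Gb-Bb-Eb: root Eb is the tonic; minor triad there is i6.
F-A-C-Eb: a dominant seventh chord on F, the applied dominant of V → V7/V.
Bb-D-F-Ab has root Bb, degree 5 in Eb minor, so V7.
Eb-Gb-Bb: root Eb is the tonic; minor triad there is i.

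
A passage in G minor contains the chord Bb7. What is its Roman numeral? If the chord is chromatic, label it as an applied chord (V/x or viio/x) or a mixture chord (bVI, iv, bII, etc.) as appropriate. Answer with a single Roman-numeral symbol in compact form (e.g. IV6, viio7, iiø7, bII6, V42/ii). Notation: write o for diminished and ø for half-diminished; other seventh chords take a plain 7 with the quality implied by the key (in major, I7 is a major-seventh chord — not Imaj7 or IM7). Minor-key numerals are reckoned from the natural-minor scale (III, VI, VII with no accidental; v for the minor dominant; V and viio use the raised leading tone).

V7/VI

The pitches Bb-D-F-Ab form a dominant seventh chord rooted on Bb.
Bb is not a diatonic chord root with this quality in G minor, but it lies a perfect fifth above Eb (VI), so the chord functions as an applied dominant of VI.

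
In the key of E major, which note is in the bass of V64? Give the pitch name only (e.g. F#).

F#

V in E major has root B; the chord is B-D#-F#.
The figure 64 means second inversion — the fifth is in the bass.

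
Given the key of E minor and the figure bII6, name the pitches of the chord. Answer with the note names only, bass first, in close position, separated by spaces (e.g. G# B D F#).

Scale degree 2 in E minor is F#; lowering it a half step gives F. bII6 is the Neapolitan sixth — a major triad on the lowered second degree, here in its customary first inversion.
So the chord is F-A-C, a major triad.
With the 6 figure the chord is in first inversion; from the bass A upward in close position it reads A-C-F.

A C F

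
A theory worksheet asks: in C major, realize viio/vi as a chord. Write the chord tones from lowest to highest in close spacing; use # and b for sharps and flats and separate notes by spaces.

The slash marks an applied leading-tone chord: viio of vi. In C major, vi is A, so the leading tone to it is G#, a half step below.
Building a diminished triad on G# gives G#-B-D.

G# B D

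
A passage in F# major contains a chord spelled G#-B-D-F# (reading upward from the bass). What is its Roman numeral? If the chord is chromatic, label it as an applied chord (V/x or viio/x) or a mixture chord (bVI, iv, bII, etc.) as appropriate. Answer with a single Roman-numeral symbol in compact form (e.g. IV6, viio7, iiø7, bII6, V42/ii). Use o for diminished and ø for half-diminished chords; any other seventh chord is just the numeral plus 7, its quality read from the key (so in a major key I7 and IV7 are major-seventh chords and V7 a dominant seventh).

iiø7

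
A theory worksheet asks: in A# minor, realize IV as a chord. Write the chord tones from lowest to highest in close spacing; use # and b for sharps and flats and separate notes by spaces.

D# F## A#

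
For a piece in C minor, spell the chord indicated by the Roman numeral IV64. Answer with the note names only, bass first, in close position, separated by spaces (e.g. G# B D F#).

C F A

IV64 is the major subdominant, borrowed from the parallel major. In C minor that root is F.
So the chord is F-A-C, a major triad.
With the 64 figure the chord is in second inversion; from the bass C upward in close position it reads C-F-A.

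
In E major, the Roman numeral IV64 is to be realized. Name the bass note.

IV in E major has root A; the chord is A-C#-E.
The figure 64 means second inversion — the fifth is in the bass.

E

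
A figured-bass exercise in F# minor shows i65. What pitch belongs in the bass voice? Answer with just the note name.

i in F# minor has root F#; the chord is F#-A-C#-E.
The figure 65 means first inversion — the third is in the bass.

A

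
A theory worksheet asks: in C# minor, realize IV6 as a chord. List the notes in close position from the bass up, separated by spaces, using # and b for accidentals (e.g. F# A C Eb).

A# C# F#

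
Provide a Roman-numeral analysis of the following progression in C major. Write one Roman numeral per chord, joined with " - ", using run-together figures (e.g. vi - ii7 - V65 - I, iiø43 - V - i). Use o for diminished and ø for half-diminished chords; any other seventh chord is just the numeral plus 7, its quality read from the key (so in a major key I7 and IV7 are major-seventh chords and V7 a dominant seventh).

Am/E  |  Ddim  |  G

Am/E has root A, degree 6 in C major, so vi64.
Ddim: D with this quality isn't in the key; it's iio, borrowed from the parallel minor.
G: root G is the dominant; major triad there is V.

vi64 - iio - V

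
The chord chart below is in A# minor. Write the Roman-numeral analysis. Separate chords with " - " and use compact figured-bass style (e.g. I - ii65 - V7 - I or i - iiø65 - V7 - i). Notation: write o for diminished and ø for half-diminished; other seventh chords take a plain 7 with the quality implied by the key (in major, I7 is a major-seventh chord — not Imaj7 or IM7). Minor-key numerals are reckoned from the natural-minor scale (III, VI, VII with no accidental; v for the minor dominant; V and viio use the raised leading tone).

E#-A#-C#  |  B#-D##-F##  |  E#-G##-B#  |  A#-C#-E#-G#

E#-A#-C#: minor triad on A# = scale degree 1 → i64.
B#-D##-F##: a major triad on B#, the applied dominant of V → V/V.
E#-G##-B#: major triad on E# = scale degree 5 → V.
A#-C#-E#-G#: root A# is the tonic; minor seventh chord there is i7.

i64 - V/V - V - i7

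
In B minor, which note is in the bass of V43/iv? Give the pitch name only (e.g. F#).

F#

The applied chord V43/iv is rooted on B: B-D#-F#-A.
The figure 43 means second inversion — the fifth is in the bass.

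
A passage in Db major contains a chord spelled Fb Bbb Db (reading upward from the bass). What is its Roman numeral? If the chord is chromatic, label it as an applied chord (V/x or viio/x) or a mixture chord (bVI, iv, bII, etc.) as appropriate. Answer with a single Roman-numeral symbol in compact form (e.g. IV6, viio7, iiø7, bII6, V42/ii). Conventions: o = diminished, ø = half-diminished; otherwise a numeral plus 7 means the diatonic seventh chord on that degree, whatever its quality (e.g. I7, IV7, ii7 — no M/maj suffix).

Stacked in thirds the chord is Bbb-Db-Fb: a major triad on Bbb.
Bbb is the lowered sixth degree of Db major (diatonic 6 would be Bb). This is a major triad on the lowered sixth degree, borrowed from the parallel minor.
With Fb in the bass the chord is in second inversion, so the figured bass is 64.

bVI64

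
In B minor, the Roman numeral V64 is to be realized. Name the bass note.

C#

V in B minor has root F#; the chord is F#-A#-C#.
The figure 64 means second inversion — the fifth is in the bass.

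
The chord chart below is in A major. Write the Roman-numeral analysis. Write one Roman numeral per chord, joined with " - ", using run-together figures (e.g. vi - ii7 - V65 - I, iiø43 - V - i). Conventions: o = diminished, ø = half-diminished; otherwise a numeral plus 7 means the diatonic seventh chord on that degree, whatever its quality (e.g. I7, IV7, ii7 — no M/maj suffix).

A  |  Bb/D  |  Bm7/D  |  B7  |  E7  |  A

A: major triad on A = scale degree 1 → I.
Bb/D: major triad on Bb — chromatic; Bb is the lowered second degree, so this is the Neapolitan sixth, bII6 (third, D, in the bass — hence the 6).
Bm7/D: minor seventh chord on B = scale degree 2 → ii65.
B7: a dominant seventh chord on B, the applied dominant of V → V7/V.
E7 has root E, degree 5 in A major, so V7.
A: major triad on A = scale degree 1 → I.

I - bII6 - ii65 - V7/V - V7 - I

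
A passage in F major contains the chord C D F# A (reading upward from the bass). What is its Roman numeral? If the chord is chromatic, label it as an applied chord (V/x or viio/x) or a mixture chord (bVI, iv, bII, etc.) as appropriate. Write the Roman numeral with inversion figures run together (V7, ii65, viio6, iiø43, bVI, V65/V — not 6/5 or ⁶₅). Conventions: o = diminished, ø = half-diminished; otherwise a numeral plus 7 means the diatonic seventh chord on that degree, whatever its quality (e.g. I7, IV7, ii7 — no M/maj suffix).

V42/ii

Stacked in thirds the chord is D-F#-A-C: a dominant seventh chord on D.
D is not a diatonic chord root with this quality in F major, but it lies a perfect fifth above G (ii), so the chord functions as an applied dominant of ii.
With C in the bass the chord is in third inversion, so the figured bass is 42.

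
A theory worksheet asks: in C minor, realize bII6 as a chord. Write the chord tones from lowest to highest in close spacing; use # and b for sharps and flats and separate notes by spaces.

F Ab Db

bII6 is the Neapolitan sixth — a major triad on the lowered second degree, here in its customary first inversion. In C minor that root is Db.
So the chord is Db-F-Ab.
With the 6 figure the chord is in first inversion; from the bass F upward in close position it reads F-Ab-Db.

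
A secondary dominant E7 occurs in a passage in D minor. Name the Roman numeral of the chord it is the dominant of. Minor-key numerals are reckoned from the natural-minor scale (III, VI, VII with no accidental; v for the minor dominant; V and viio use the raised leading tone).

V

The chord is a dominant seventh chord on E.
A dominant resolves down a perfect fifth: E → A. In D minor, A is scale degree 5, i.e. V.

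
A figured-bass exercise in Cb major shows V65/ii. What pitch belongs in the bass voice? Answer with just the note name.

C

The applied chord V65/ii is rooted on Ab: Ab-C-Eb-Gb.
The figure 65 means first inversion — the third is in the bass.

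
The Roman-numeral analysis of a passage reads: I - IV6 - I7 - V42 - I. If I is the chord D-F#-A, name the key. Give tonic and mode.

The anchor chord is a major triad on D, labeled I.
If D is scale degree 1 and the mode makes that degree carry a major triad, the tonic is D and the mode is major.

D major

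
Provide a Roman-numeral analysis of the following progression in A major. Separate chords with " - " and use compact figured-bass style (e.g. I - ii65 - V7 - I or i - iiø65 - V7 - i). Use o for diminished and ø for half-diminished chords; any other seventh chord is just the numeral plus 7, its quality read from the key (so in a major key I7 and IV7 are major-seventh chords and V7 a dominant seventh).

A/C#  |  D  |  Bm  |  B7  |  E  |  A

I6 - IV - ii - V7/V - V - I

A/C# has root A, degree 1 in A major, so I6.
D has root D, degree 4 in A major, so IV.
Bm: root B is the supertonic; minor triad there is ii.
B7: a dominant seventh chord on B, the applied dominant of V → V7/V.
E: root E is the dominant; major triad there is V.
A: major triad on A = scale degree 1 → I.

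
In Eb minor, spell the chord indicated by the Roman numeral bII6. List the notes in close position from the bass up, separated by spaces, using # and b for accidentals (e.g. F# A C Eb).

Ab Cb Fb

Scale degree 2 in Eb minor is F; lowering it a half step gives Fb. bII6 is the Neapolitan sixth — a major triad on the lowered second degree, here in its customary first inversion.
So the chord is Fb-Ab-Cb, a major triad.
With the 6 figure the chord is in first inversion; from the bass Ab upward in close position it reads Ab-Cb-Fb.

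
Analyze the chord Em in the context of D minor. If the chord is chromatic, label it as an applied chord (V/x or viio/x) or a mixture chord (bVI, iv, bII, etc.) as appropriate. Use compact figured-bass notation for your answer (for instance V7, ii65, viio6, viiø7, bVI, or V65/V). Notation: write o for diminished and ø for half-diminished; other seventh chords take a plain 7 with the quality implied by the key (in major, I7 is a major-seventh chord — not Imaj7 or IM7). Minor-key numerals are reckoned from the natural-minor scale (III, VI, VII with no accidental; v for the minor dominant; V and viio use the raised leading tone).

ii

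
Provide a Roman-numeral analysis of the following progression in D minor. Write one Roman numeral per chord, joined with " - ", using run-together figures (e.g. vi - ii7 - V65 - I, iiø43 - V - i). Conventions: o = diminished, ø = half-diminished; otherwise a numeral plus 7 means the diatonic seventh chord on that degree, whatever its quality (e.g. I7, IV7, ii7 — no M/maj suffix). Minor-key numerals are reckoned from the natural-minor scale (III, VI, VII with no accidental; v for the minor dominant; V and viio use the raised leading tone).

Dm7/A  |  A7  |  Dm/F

Dm7/A: root D is the tonic; minor seventh chord there is i43.
A7: root A is the dominant; dominant seventh chord there is V7.
Dm/F has root D, degree 1 in D minor, so i6.

i43 - V7 - i6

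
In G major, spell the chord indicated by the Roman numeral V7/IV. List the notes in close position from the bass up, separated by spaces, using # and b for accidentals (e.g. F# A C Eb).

V7/IV is a secondary dominant — the dominant seventh of IV. IV in G major is C, so the applied chord's root is G, a perfect fifth above.
Building a dominant seventh chord on G gives G-B-D-F.

G B D F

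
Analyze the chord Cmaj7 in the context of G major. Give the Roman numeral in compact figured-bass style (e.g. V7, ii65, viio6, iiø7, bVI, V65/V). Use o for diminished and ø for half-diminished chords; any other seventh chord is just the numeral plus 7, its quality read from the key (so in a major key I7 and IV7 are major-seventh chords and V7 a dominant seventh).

IV7

Stacked in thirds the chord is C-E-G-B: a major seventh chord on C.
In G major, C is the subdominant; the diatonic major seventh chord there is IV7.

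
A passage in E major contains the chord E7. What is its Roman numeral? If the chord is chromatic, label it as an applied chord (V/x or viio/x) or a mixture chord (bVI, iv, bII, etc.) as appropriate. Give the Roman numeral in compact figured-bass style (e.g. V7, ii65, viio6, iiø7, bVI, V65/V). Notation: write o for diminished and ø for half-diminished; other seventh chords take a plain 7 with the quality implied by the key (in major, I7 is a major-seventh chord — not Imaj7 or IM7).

Stacked in thirds the chord is E-G#-B-D: a dominant seventh chord on E.
E is not a diatonic chord root with this quality in E major, but it lies a perfect fifth above A (IV), so the chord functions as an applied dominant of IV.

V7/IV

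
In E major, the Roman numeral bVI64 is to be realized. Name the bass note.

G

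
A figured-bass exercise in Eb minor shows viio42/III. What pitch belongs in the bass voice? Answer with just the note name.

Ebb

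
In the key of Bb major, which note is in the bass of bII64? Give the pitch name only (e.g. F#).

Gb

bII in Bb major has root Cb; the chord is Cb-Eb-Gb.
The figure 64 means second inversion — the fifth is in the bass.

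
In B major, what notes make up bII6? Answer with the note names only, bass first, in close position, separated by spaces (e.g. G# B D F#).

Scale degree 2 in B major is C#; lowering it a half step gives C. bII6 is the Neapolitan sixth — a major triad on the lowered second degree, here in its customary first inversion.
So the chord is C-E-G.
With the 6 figure the chord is in first inversion; from the bass E upward in close position it reads E-G-C.

E G C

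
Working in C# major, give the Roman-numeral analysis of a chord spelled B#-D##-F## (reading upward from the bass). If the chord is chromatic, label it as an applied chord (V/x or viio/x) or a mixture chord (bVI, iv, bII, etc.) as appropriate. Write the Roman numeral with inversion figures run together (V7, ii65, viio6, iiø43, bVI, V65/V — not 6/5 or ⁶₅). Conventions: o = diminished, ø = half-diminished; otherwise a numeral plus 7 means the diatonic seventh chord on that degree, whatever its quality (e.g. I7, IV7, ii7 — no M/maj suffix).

Stacked in thirds the chord is B#-D##-F##: a major triad on B#.
B# is not a diatonic chord root with this quality in C# major, but it lies a perfect fifth above E# (iii), so the chord functions as an applied dominant of iii.

V/iii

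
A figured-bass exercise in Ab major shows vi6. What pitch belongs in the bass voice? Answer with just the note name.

vi in Ab major has root F; the chord is F-Ab-C.
The figure 6 means first inversion — the third is in the bass.

Ab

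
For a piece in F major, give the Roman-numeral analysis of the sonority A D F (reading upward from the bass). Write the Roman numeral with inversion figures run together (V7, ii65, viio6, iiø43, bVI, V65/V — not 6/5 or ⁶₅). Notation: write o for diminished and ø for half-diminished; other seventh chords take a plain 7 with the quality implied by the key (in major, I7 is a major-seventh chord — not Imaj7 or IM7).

vi64

The pitches D-F-A form a minor triad rooted on D.
In F major, D is the submediant; the diatonic minor triad there is vi.
With A in the bass the chord is in second inversion, so the figured bass is 64.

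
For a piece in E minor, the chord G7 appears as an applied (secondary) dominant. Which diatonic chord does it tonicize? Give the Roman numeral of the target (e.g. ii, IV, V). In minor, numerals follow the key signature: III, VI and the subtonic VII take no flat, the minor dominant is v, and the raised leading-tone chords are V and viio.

The chord is a dominant seventh chord on G.
A dominant resolves down a perfect fifth: G → C. In E minor, C is scale degree 6, i.e. VI.

VI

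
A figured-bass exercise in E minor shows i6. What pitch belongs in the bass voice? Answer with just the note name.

G

i in E minor has root E; the chord is E-G-B.
The figure 6 means first inversion — the third is in the bass.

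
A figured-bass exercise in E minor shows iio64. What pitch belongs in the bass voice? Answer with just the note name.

C

iio in E minor has root F#; the chord is F#-A-C.
The figure 64 means second inversion — the fifth is in the bass.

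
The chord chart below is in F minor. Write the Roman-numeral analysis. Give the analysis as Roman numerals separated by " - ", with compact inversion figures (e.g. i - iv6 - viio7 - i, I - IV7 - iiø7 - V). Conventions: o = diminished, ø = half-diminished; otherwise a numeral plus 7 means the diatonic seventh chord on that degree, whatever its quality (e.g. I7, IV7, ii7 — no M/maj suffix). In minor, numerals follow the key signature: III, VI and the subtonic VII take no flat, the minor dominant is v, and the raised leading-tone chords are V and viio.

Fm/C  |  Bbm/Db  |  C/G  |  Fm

i64 - iv6 - V64 - i

Fm/C has root F, degree 1 in F minor, so i64.
Bbm/Db: minor triad on Bb = scale degree 4 → iv6.
C/G has root C, degree 5 in F minor, so V64.
Fm has root F, degree 1 in F minor, so i.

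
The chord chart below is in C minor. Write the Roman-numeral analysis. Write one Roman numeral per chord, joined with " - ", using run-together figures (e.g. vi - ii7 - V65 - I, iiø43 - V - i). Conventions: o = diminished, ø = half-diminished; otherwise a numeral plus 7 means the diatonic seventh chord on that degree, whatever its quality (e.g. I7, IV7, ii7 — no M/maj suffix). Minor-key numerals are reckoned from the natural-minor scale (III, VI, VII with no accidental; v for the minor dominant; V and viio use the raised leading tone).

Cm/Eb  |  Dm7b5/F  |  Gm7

i6 - iiø65 - v7

Cm/Eb: minor triad on C = scale degree 1 → i6.
Dm7b5/F has root D, degree 2 in C minor, so iiø65.
Gm7: minor seventh chord on G = scale degree 5 → v7.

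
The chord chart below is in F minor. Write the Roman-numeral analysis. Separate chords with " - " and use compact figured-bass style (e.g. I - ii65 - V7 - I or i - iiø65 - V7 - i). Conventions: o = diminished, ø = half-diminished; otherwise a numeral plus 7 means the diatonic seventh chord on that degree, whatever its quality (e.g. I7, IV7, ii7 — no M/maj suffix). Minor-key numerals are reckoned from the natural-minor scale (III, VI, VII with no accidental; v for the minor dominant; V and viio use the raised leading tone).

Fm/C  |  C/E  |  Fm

i64 - V6 - i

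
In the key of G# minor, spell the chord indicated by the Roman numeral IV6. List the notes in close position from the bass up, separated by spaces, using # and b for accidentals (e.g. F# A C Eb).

E# G# C#

Scale degree 4 in G# minor is C#; here the chord built on it is altered to a major triad. IV6 is the major subdominant, borrowed from the parallel major.
So the chord is C#-E#-G#.
The figured bass 6 indicates first inversion, placing the third (E#) in the bass: E#-G#-C#.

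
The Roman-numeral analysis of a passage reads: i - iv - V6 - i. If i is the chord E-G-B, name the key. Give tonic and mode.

The anchor chord is a minor triad on E, labeled i.
If E is scale degree 1 and the mode makes that degree carry a minor triad, the tonic is E and the mode is minor.

E minor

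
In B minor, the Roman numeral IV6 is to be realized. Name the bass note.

IV in B minor has root E; the chord is E-G#-B.
The figure 6 means first inversion — the third is in the bass.

G#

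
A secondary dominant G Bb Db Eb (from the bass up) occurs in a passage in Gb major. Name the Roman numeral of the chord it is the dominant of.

ii

The chord is a dominant seventh chord on Eb.
A dominant resolves down a perfect fifth: Eb → Ab. In Gb major, Ab is scale degree 2, i.e. ii.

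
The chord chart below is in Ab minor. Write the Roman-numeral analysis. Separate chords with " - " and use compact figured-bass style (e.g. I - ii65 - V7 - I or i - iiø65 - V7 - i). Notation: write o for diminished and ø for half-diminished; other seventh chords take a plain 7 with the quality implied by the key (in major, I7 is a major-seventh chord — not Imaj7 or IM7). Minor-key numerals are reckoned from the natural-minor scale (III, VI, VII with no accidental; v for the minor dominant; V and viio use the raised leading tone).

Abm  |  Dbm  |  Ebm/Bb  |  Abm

Abm: minor triad on Ab = scale degree 1 → i.
Dbm: root Db is the subdominant; minor triad there is iv.
Ebm/Bb: minor triad on Eb = scale degree 5 → v64.
Abm: root Ab is the tonic; minor triad there is i.

i - iv - v64 - i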